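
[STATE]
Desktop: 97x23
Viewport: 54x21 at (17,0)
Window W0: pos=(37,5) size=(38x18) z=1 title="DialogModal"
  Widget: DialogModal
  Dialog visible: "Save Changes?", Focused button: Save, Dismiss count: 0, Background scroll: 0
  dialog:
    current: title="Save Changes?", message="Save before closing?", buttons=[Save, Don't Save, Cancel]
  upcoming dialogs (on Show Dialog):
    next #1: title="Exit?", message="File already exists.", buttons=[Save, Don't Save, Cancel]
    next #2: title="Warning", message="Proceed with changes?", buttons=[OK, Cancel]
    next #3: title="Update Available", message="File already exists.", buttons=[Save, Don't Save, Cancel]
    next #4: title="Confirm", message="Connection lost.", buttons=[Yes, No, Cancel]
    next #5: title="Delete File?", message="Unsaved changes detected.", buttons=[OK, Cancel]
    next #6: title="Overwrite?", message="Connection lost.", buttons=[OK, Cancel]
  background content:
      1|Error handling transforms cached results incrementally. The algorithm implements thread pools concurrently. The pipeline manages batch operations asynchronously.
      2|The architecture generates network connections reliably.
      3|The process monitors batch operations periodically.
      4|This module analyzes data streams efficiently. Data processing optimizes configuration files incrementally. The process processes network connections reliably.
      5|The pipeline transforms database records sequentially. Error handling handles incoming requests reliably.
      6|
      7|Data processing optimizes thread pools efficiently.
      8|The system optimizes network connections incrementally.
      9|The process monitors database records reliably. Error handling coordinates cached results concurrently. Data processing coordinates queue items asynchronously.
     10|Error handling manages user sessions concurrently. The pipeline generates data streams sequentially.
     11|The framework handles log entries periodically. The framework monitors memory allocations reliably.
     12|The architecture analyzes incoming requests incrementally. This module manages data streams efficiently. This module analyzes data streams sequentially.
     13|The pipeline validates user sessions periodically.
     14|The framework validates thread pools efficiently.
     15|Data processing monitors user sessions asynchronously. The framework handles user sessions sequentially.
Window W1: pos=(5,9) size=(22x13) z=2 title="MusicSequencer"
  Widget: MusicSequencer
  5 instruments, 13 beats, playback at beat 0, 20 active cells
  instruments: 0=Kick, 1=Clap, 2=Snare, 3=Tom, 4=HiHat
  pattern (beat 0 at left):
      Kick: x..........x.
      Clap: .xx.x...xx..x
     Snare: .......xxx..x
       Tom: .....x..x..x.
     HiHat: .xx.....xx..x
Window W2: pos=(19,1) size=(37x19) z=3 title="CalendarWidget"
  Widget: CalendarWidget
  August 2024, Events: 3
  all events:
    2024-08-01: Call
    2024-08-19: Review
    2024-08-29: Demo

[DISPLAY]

                                                      
  ┏━━━━━━━━━━━━━━━━━━━━━━━━━━━━━━━━━━━┓               
  ┃ CalendarWidget                    ┃               
  ┠───────────────────────────────────┨               
  ┃            August 2024            ┃               
  ┃Mo Tu We Th Fr Sa Su               ┃━━━━━━━━━━━━━━━
  ┃          1*  2  3  4              ┃               
  ┃ 5  6  7  8  9 10 11               ┃───────────────
  ┃12 13 14 15 16 17 18               ┃nsforms cached 
━━┃19* 20 21 22 23 24 25              ┃enerates networ
nc┃26 27 28 29* 30 31                 ┃rs batch operat
──┃                                   ┃es data streams
56┃                                   ┃───────────────
··┃                                   ┃anges?         
··┃                                   ┃e closing?     
··┃                                   ┃Save   Cancel  
█·┃                                   ┃───────────────
··┃                                   ┃ages user sessi
  ┃                                   ┃les log entries
  ┗━━━━━━━━━━━━━━━━━━━━━━━━━━━━━━━━━━━┛nalyzes incomin
         ┃          ┃The pipeline validates user sessi


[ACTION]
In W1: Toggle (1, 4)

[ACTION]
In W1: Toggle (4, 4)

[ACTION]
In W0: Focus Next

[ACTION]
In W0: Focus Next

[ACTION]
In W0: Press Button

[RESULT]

                                                      
  ┏━━━━━━━━━━━━━━━━━━━━━━━━━━━━━━━━━━━┓               
  ┃ CalendarWidget                    ┃               
  ┠───────────────────────────────────┨               
  ┃            August 2024            ┃               
  ┃Mo Tu We Th Fr Sa Su               ┃━━━━━━━━━━━━━━━
  ┃          1*  2  3  4              ┃               
  ┃ 5  6  7  8  9 10 11               ┃───────────────
  ┃12 13 14 15 16 17 18               ┃nsforms cached 
━━┃19* 20 21 22 23 24 25              ┃enerates networ
nc┃26 27 28 29* 30 31                 ┃rs batch operat
──┃                                   ┃es data streams
56┃                                   ┃forms database 
··┃                                   ┃               
··┃                                   ┃timizes thread 
··┃                                   ┃es network conn
█·┃                                   ┃rs database rec
··┃                                   ┃ages user sessi
  ┃                                   ┃les log entries
  ┗━━━━━━━━━━━━━━━━━━━━━━━━━━━━━━━━━━━┛nalyzes incomin
         ┃          ┃The pipeline validates user sessi


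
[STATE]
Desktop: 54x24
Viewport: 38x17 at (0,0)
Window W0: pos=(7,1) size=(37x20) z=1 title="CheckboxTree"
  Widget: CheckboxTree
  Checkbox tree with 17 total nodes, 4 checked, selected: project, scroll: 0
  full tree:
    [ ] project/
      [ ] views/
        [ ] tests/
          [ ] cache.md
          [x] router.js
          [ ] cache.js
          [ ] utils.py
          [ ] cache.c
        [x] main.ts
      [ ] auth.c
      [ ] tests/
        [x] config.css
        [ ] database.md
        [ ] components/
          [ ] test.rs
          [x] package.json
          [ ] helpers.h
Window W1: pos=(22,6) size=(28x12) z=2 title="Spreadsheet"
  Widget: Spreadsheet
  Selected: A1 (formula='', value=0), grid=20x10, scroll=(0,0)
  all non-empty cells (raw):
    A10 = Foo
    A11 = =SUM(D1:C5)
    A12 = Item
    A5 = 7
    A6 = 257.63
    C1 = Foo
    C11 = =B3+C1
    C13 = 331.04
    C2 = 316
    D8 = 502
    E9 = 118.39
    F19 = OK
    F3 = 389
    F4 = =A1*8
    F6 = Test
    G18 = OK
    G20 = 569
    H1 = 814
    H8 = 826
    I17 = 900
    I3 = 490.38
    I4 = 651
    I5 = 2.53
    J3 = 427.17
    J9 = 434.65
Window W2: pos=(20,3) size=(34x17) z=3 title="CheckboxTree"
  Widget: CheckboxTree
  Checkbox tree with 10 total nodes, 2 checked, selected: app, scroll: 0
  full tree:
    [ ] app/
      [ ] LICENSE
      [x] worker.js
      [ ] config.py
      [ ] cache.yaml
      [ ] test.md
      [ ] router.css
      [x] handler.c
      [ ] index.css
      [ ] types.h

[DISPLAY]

                                      
       ┏━━━━━━━━━━━━━━━━━━━━━━━━━━━━━━
       ┃ CheckboxTree                 
       ┠────────────┏━━━━━━━━━━━━━━━━━
       ┃>[-] project┃ CheckboxTree    
       ┃   [-] views┠─────────────────
       ┃     [-] tes┃>[-] app/        
       ┃       [ ] c┃   [ ] LICENSE   
       ┃       [x] r┃   [x] worker.js 
       ┃       [ ] c┃   [ ] config.py 
       ┃       [ ] u┃   [ ] cache.yaml
       ┃       [ ] c┃   [ ] test.md   
       ┃     [x] mai┃   [ ] router.css
       ┃   [ ] auth.┃   [x] handler.c 
       ┃   [-] tests┃   [ ] index.css 
       ┃     [x] con┃   [ ] types.h   
       ┃     [ ] dat┃                 


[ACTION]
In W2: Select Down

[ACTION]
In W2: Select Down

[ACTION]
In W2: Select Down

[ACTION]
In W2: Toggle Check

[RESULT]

                                      
       ┏━━━━━━━━━━━━━━━━━━━━━━━━━━━━━━
       ┃ CheckboxTree                 
       ┠────────────┏━━━━━━━━━━━━━━━━━
       ┃>[-] project┃ CheckboxTree    
       ┃   [-] views┠─────────────────
       ┃     [-] tes┃ [-] app/        
       ┃       [ ] c┃   [ ] LICENSE   
       ┃       [x] r┃   [x] worker.js 
       ┃       [ ] c┃>  [x] config.py 
       ┃       [ ] u┃   [ ] cache.yaml
       ┃       [ ] c┃   [ ] test.md   
       ┃     [x] mai┃   [ ] router.css
       ┃   [ ] auth.┃   [x] handler.c 
       ┃   [-] tests┃   [ ] index.css 
       ┃     [x] con┃   [ ] types.h   
       ┃     [ ] dat┃                 


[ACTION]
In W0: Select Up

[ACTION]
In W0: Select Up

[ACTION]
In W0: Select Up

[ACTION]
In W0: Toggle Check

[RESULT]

                                      
       ┏━━━━━━━━━━━━━━━━━━━━━━━━━━━━━━
       ┃ CheckboxTree                 
       ┠────────────┏━━━━━━━━━━━━━━━━━
       ┃>[x] project┃ CheckboxTree    
       ┃   [x] views┠─────────────────
       ┃     [x] tes┃ [-] app/        
       ┃       [x] c┃   [ ] LICENSE   
       ┃       [x] r┃   [x] worker.js 
       ┃       [x] c┃>  [x] config.py 
       ┃       [x] u┃   [ ] cache.yaml
       ┃       [x] c┃   [ ] test.md   
       ┃     [x] mai┃   [ ] router.css
       ┃   [x] auth.┃   [x] handler.c 
       ┃   [x] tests┃   [ ] index.css 
       ┃     [x] con┃   [ ] types.h   
       ┃     [x] dat┃                 


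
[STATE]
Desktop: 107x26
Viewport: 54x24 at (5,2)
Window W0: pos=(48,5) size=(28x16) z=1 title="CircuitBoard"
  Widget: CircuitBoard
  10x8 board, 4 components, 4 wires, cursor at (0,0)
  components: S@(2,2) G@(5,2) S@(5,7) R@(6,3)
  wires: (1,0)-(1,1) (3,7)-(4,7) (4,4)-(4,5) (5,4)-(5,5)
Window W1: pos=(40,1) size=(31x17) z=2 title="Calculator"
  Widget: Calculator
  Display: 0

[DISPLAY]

                                   ┃ Calculator       
                                   ┠──────────────────
                                   ┃                  
                                   ┃┌───┬───┬───┬───┐ 
                                   ┃│ 7 │ 8 │ 9 │ ÷ │ 
                                   ┃├───┼───┼───┼───┤ 
                                   ┃│ 4 │ 5 │ 6 │ × │ 
                                   ┃├───┼───┼───┼───┤ 
                                   ┃│ 1 │ 2 │ 3 │ - │ 
                                   ┃├───┼───┼───┼───┤ 
                                   ┃│ 0 │ . │ = │ + │ 
                                   ┃├───┼───┼───┼───┤ 
                                   ┃│ C │ MC│ MR│ M+│ 
                                   ┃└───┴───┴───┴───┘ 
                                   ┃                  
                                   ┗━━━━━━━━━━━━━━━━━━
                                           ┃          
                                           ┃5         
                                           ┗━━━━━━━━━━
                                                      
                                                      
                                                      
                                                      
                                                      


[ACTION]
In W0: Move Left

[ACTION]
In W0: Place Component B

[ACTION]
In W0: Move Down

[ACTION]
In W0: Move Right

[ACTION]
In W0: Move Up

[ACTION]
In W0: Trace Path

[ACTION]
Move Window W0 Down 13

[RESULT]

                                   ┃ Calculator       
                                   ┠──────────────────
                                   ┃                  
                                   ┃┌───┬───┬───┬───┐ 
                                   ┃│ 7 │ 8 │ 9 │ ÷ │ 
                                   ┃├───┼───┼───┼───┤ 
                                   ┃│ 4 │ 5 │ 6 │ × │ 
                                   ┃├───┼───┼───┼───┤ 
                                   ┃│ 1 │ 2 │ 3 │ - │ 
                                   ┃├───┼───┼───┼───┤ 
                                   ┃│ 0 │ . │ = │ + │ 
                                   ┃├───┼───┼───┼───┤ 
                                   ┃│ C │ MC│ MR│ M+│ 
                                   ┃└───┴───┴───┴───┘ 
                                   ┃                  
                                   ┗━━━━━━━━━━━━━━━━━━
                                           ┃2         
                                           ┃          
                                           ┃3         
                                           ┃          
                                           ┃4         
                                           ┃          
                                           ┃5         
                                           ┗━━━━━━━━━━


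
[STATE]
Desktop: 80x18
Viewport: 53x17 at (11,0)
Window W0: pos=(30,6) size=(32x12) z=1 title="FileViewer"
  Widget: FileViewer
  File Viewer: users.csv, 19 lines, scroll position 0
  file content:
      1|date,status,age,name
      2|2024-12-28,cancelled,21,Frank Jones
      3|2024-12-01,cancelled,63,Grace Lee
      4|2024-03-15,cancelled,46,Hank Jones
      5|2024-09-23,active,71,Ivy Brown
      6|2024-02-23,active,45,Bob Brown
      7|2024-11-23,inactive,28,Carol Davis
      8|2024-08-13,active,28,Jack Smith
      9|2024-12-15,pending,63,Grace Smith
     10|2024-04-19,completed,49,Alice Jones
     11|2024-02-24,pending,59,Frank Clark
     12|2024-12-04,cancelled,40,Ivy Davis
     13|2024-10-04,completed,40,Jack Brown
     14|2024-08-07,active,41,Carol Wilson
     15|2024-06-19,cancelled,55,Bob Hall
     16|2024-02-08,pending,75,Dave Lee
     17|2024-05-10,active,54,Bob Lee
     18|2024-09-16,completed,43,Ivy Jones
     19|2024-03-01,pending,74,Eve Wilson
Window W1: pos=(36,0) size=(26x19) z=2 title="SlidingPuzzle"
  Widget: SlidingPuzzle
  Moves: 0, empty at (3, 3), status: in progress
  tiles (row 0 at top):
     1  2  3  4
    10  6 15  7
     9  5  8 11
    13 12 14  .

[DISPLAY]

                         ┏━━━━━━━━━━━━━━━━━━━━━━━━┓  
                         ┃ SlidingPuzzle          ┃  
                         ┠────────────────────────┨  
                         ┃┌────┬────┬────┬────┐   ┃  
                         ┃│  1 │  2 │  3 │  4 │   ┃  
                         ┃├────┼────┼────┼────┤   ┃  
                   ┏━━━━━┃│ 10 │  6 │ 15 │  7 │   ┃  
                   ┃ File┃├────┼────┼────┼────┤   ┃  
                   ┠─────┃│  9 │  5 │  8 │ 11 │   ┃  
                   ┃date,┃├────┼────┼────┼────┤   ┃  
                   ┃2024-┃│ 13 │ 12 │ 14 │    │   ┃  
                   ┃2024-┃└────┴────┴────┴────┘   ┃  
                   ┃2024-┃Moves: 0                ┃  
                   ┃2024-┃                        ┃  
                   ┃2024-┃                        ┃  
                   ┃2024-┃                        ┃  
                   ┃2024-┃                        ┃  


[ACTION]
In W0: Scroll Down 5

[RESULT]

                         ┏━━━━━━━━━━━━━━━━━━━━━━━━┓  
                         ┃ SlidingPuzzle          ┃  
                         ┠────────────────────────┨  
                         ┃┌────┬────┬────┬────┐   ┃  
                         ┃│  1 │  2 │  3 │  4 │   ┃  
                         ┃├────┼────┼────┼────┤   ┃  
                   ┏━━━━━┃│ 10 │  6 │ 15 │  7 │   ┃  
                   ┃ File┃├────┼────┼────┼────┤   ┃  
                   ┠─────┃│  9 │  5 │  8 │ 11 │   ┃  
                   ┃2024-┃├────┼────┼────┼────┤   ┃  
                   ┃2024-┃│ 13 │ 12 │ 14 │    │   ┃  
                   ┃2024-┃└────┴────┴────┴────┘   ┃  
                   ┃2024-┃Moves: 0                ┃  
                   ┃2024-┃                        ┃  
                   ┃2024-┃                        ┃  
                   ┃2024-┃                        ┃  
                   ┃2024-┃                        ┃  


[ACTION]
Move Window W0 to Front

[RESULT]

                         ┏━━━━━━━━━━━━━━━━━━━━━━━━┓  
                         ┃ SlidingPuzzle          ┃  
                         ┠────────────────────────┨  
                         ┃┌────┬────┬────┬────┐   ┃  
                         ┃│  1 │  2 │  3 │  4 │   ┃  
                         ┃├────┼────┼────┼────┤   ┃  
                   ┏━━━━━━━━━━━━━━━━━━━━━━━━━━━━━━┓  
                   ┃ FileViewer                   ┃  
                   ┠──────────────────────────────┨  
                   ┃2024-02-23,active,45,Bob Brow▲┃  
                   ┃2024-11-23,inactive,28,Carol ░┃  
                   ┃2024-08-13,active,28,Jack Smi░┃  
                   ┃2024-12-15,pending,63,Grace S█┃  
                   ┃2024-04-19,completed,49,Alice░┃  
                   ┃2024-02-24,pending,59,Frank C░┃  
                   ┃2024-12-04,cancelled,40,Ivy D░┃  
                   ┃2024-10-04,completed,40,Jack ▼┃  


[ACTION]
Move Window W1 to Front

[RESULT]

                         ┏━━━━━━━━━━━━━━━━━━━━━━━━┓  
                         ┃ SlidingPuzzle          ┃  
                         ┠────────────────────────┨  
                         ┃┌────┬────┬────┬────┐   ┃  
                         ┃│  1 │  2 │  3 │  4 │   ┃  
                         ┃├────┼────┼────┼────┤   ┃  
                   ┏━━━━━┃│ 10 │  6 │ 15 │  7 │   ┃  
                   ┃ File┃├────┼────┼────┼────┤   ┃  
                   ┠─────┃│  9 │  5 │  8 │ 11 │   ┃  
                   ┃2024-┃├────┼────┼────┼────┤   ┃  
                   ┃2024-┃│ 13 │ 12 │ 14 │    │   ┃  
                   ┃2024-┃└────┴────┴────┴────┘   ┃  
                   ┃2024-┃Moves: 0                ┃  
                   ┃2024-┃                        ┃  
                   ┃2024-┃                        ┃  
                   ┃2024-┃                        ┃  
                   ┃2024-┃                        ┃  


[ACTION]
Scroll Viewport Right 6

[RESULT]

                   ┏━━━━━━━━━━━━━━━━━━━━━━━━┓        
                   ┃ SlidingPuzzle          ┃        
                   ┠────────────────────────┨        
                   ┃┌────┬────┬────┬────┐   ┃        
                   ┃│  1 │  2 │  3 │  4 │   ┃        
                   ┃├────┼────┼────┼────┤   ┃        
             ┏━━━━━┃│ 10 │  6 │ 15 │  7 │   ┃        
             ┃ File┃├────┼────┼────┼────┤   ┃        
             ┠─────┃│  9 │  5 │  8 │ 11 │   ┃        
             ┃2024-┃├────┼────┼────┼────┤   ┃        
             ┃2024-┃│ 13 │ 12 │ 14 │    │   ┃        
             ┃2024-┃└────┴────┴────┴────┘   ┃        
             ┃2024-┃Moves: 0                ┃        
             ┃2024-┃                        ┃        
             ┃2024-┃                        ┃        
             ┃2024-┃                        ┃        
             ┃2024-┃                        ┃        


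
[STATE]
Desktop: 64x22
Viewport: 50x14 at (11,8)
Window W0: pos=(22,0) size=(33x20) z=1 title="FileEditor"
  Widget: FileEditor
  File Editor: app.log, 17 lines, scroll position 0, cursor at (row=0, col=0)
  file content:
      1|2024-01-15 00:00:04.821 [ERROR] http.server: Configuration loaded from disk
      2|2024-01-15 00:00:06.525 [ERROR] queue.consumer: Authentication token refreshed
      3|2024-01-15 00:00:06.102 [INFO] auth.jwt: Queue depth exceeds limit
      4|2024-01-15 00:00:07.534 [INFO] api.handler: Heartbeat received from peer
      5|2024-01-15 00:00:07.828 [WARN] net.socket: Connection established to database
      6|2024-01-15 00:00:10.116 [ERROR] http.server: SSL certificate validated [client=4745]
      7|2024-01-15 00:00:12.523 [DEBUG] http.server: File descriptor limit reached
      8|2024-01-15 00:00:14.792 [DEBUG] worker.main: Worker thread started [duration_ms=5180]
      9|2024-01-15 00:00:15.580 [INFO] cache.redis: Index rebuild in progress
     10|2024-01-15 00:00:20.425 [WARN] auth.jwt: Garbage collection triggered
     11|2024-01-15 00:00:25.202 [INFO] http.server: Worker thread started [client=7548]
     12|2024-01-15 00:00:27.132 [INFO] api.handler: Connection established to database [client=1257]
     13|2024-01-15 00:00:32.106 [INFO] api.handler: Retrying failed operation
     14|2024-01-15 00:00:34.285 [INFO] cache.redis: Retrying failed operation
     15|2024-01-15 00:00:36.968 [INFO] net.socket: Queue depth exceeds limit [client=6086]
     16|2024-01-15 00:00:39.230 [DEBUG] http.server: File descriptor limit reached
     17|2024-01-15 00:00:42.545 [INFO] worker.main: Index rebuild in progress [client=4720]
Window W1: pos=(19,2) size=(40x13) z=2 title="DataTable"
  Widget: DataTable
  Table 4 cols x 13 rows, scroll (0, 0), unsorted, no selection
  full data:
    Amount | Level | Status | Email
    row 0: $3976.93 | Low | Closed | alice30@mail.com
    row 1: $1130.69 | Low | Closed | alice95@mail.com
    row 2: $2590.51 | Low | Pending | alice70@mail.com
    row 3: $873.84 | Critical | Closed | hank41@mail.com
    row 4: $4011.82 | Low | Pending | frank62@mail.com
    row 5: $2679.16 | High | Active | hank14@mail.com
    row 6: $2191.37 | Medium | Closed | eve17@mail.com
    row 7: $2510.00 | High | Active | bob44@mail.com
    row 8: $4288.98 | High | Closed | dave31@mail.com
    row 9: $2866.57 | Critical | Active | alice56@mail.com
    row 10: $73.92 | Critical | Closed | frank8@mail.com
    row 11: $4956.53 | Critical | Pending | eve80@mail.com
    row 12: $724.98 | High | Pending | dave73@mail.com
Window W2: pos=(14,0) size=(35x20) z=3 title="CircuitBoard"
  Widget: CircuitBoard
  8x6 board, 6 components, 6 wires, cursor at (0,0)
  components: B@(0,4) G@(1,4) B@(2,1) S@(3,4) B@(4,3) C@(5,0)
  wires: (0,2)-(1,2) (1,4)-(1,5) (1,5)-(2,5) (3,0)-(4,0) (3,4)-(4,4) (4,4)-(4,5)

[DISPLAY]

   ┃2       B               ·        ┃ce95@mail┃  
   ┃                                 ┃ce70@mail┃  
   ┃3   ·               S            ┃k41@mail.┃  
   ┃    │               │            ┃nk62@mail┃  
   ┃4   ·           B   · ─ ·        ┃k14@mail.┃  
   ┃                                 ┃17@mail.c┃  
   ┃5   C                            ┃━━━━━━━━━┛  
   ┃Cursor: (0,0)                    ┃NFO]░┃      
   ┃                                 ┃NFO]░┃      
   ┃                                 ┃NFO]░┃      
   ┃                                 ┃EBUG▼┃      
   ┗━━━━━━━━━━━━━━━━━━━━━━━━━━━━━━━━━┛━━━━━┛      
                                                  
                                                  


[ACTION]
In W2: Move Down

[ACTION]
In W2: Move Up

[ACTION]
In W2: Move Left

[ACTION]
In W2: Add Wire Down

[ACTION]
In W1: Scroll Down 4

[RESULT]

   ┃2       B               ·        ┃k14@mail.┃  
   ┃                                 ┃17@mail.c┃  
   ┃3   ·               S            ┃44@mail.c┃  
   ┃    │               │            ┃e31@mail.┃  
   ┃4   ·           B   · ─ ·        ┃ce56@mail┃  
   ┃                                 ┃nk8@mail.┃  
   ┃5   C                            ┃━━━━━━━━━┛  
   ┃Cursor: (0,0)                    ┃NFO]░┃      
   ┃                                 ┃NFO]░┃      
   ┃                                 ┃NFO]░┃      
   ┃                                 ┃EBUG▼┃      
   ┗━━━━━━━━━━━━━━━━━━━━━━━━━━━━━━━━━┛━━━━━┛      
                                                  
                                                  


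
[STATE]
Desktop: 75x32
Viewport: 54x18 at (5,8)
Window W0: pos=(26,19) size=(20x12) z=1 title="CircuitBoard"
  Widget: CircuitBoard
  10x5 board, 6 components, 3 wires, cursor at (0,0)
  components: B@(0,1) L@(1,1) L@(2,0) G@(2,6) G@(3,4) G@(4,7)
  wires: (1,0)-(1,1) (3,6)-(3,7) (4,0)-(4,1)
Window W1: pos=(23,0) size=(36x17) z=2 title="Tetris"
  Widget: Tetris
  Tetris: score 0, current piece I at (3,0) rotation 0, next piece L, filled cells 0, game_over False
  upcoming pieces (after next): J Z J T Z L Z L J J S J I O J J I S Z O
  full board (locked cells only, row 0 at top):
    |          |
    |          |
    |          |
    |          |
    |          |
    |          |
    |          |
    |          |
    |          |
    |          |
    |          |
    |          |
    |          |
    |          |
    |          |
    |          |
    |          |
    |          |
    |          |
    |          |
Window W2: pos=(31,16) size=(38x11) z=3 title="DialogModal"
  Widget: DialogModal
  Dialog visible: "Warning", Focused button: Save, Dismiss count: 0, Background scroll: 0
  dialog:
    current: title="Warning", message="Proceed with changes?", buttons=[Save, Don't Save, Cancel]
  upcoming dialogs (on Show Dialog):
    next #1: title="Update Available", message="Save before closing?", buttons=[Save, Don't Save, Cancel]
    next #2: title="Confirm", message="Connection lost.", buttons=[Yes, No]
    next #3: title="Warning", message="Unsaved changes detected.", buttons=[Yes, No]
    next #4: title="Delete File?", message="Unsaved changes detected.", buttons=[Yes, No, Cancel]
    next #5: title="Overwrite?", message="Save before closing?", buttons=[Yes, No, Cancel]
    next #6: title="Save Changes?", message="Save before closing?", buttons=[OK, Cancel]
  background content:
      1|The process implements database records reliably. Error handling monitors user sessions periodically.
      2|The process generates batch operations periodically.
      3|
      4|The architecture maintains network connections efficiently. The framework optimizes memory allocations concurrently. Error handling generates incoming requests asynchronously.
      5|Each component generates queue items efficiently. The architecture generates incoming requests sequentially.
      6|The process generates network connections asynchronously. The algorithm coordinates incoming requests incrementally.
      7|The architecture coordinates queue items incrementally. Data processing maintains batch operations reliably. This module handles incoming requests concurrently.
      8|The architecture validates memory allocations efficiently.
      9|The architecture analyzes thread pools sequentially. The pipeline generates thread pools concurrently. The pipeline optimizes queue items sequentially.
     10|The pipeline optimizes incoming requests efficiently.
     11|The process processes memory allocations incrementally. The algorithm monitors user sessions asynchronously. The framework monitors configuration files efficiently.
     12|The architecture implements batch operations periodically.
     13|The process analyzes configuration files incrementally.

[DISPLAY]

                  ┃          │                       ┃
                  ┃          │Score:                 ┃
                  ┃          │0                      ┃
                  ┃          │                       ┃
                  ┃          │                       ┃
                  ┃          │                       ┃
                  ┃          │                       ┃
                  ┃          │                       ┃
                  ┗━━━━━━━┏━━━━━━━━━━━━━━━━━━━━━━━━━━━
                          ┃ DialogModal               
                          ┠───────────────────────────
                     ┏━━━━┃The process implements data
                     ┃ Cir┃Th┌────────────────────────
                     ┠────┃  │           Warning      
                     ┃   0┃Th│    Proceed with changes
                     ┃0  [┃Ea│ [Save]  Don't Save   Ca
                     ┃    ┃Th└────────────────────────
                     ┃1   ┃The architecture coordinate


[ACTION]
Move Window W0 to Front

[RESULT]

                  ┃          │                       ┃
                  ┃          │Score:                 ┃
                  ┃          │0                      ┃
                  ┃          │                       ┃
                  ┃          │                       ┃
                  ┃          │                       ┃
                  ┃          │                       ┃
                  ┃          │                       ┃
                  ┗━━━━━━━┏━━━━━━━━━━━━━━━━━━━━━━━━━━━
                          ┃ DialogModal               
                          ┠───────────────────────────
                     ┏━━━━━━━━━━━━━━━━━━┓plements data
                     ┃ CircuitBoard     ┃─────────────
                     ┠──────────────────┨Warning      
                     ┃   0 1 2 3 4 5 6 7┃ with changes
                     ┃0  [.]  B         ┃n't Save   Ca
                     ┃                  ┃─────────────
                     ┃1   · ─ L         ┃re coordinate


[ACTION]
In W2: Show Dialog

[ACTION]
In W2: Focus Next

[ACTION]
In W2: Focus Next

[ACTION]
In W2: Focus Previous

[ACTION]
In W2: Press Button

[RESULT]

                  ┃          │                       ┃
                  ┃          │Score:                 ┃
                  ┃          │0                      ┃
                  ┃          │                       ┃
                  ┃          │                       ┃
                  ┃          │                       ┃
                  ┃          │                       ┃
                  ┃          │                       ┃
                  ┗━━━━━━━┏━━━━━━━━━━━━━━━━━━━━━━━━━━━
                          ┃ DialogModal               
                          ┠───────────────────────────
                     ┏━━━━━━━━━━━━━━━━━━┓plements data
                     ┃ CircuitBoard     ┃nerates batch
                     ┠──────────────────┨             
                     ┃   0 1 2 3 4 5 6 7┃re maintains 
                     ┃0  [.]  B         ┃ generates qu
                     ┃                  ┃nerates netwo
                     ┃1   · ─ L         ┃re coordinate


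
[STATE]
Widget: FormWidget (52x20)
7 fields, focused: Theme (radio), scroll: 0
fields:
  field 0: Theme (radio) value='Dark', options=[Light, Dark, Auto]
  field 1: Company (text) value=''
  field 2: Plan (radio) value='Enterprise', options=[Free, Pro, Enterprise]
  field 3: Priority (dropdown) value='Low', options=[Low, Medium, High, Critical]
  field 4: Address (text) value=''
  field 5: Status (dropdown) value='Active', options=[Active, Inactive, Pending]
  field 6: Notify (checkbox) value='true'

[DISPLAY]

> Theme:      ( ) Light  (●) Dark  ( ) Auto         
  Company:    [                                    ]
  Plan:       ( ) Free  ( ) Pro  (●) Enterprise     
  Priority:   [Low                                ▼]
  Address:    [                                    ]
  Status:     [Active                             ▼]
  Notify:     [x]                                   
                                                    
                                                    
                                                    
                                                    
                                                    
                                                    
                                                    
                                                    
                                                    
                                                    
                                                    
                                                    
                                                    


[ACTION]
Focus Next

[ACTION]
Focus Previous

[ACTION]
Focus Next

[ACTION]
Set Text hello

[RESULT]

  Theme:      ( ) Light  (●) Dark  ( ) Auto         
> Company:    [hello                               ]
  Plan:       ( ) Free  ( ) Pro  (●) Enterprise     
  Priority:   [Low                                ▼]
  Address:    [                                    ]
  Status:     [Active                             ▼]
  Notify:     [x]                                   
                                                    
                                                    
                                                    
                                                    
                                                    
                                                    
                                                    
                                                    
                                                    
                                                    
                                                    
                                                    
                                                    


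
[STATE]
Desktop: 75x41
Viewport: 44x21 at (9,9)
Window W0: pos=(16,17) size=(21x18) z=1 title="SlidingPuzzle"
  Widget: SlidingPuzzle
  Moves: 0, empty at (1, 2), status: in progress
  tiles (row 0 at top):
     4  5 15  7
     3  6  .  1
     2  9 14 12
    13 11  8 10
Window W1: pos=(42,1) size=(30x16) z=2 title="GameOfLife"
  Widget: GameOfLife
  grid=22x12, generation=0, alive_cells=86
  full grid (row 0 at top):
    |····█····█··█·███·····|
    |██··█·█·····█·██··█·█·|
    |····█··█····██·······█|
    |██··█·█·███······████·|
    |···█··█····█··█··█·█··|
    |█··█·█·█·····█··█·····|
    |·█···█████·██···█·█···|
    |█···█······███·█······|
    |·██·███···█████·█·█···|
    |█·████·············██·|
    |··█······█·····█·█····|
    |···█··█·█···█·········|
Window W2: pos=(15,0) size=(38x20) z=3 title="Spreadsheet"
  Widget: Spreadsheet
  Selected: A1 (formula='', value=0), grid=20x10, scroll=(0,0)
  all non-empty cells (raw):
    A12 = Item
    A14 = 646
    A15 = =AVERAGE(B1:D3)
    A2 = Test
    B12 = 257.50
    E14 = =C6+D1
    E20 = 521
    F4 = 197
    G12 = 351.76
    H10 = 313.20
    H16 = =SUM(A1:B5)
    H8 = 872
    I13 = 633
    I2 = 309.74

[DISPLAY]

      ┃  4        0       0       0       0┃
      ┃  5        0       0       0       0┃
      ┃  6        0       0       0       0┃
      ┃  7        0       0       0       0┃
      ┃  8        0       0       0       0┃
      ┃  9        0       0       0       0┃
      ┃ 10        0       0       0       0┃
      ┃ 11        0       0       0       0┃
      ┃ 12 Item      257.50       0       0┃
      ┃ 13        0       0       0       0┃
      ┗━━━━━━━━━━━━━━━━━━━━━━━━━━━━━━━━━━━━┛
       ┃┌────┬────┬────┬───┃                
       ┃│  4 │  5 │ 15 │  7┃                
       ┃├────┼────┼────┼───┃                
       ┃│  3 │  6 │    │  1┃                
       ┃├────┼────┼────┼───┃                
       ┃│  2 │  9 │ 14 │ 12┃                
       ┃├────┼────┼────┼───┃                
       ┃│ 13 │ 11 │  8 │ 10┃                
       ┃└────┴────┴────┴───┃                
       ┃Moves: 0           ┃                


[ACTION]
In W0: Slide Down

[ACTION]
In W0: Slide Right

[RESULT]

      ┃  4        0       0       0       0┃
      ┃  5        0       0       0       0┃
      ┃  6        0       0       0       0┃
      ┃  7        0       0       0       0┃
      ┃  8        0       0       0       0┃
      ┃  9        0       0       0       0┃
      ┃ 10        0       0       0       0┃
      ┃ 11        0       0       0       0┃
      ┃ 12 Item      257.50       0       0┃
      ┃ 13        0       0       0       0┃
      ┗━━━━━━━━━━━━━━━━━━━━━━━━━━━━━━━━━━━━┛
       ┃┌────┬────┬────┬───┃                
       ┃│  4 │    │  5 │  7┃                
       ┃├────┼────┼────┼───┃                
       ┃│  3 │  6 │ 15 │  1┃                
       ┃├────┼────┼────┼───┃                
       ┃│  2 │  9 │ 14 │ 12┃                
       ┃├────┼────┼────┼───┃                
       ┃│ 13 │ 11 │  8 │ 10┃                
       ┃└────┴────┴────┴───┃                
       ┃Moves: 2           ┃                


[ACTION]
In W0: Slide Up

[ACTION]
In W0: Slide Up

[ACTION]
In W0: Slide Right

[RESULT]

      ┃  4        0       0       0       0┃
      ┃  5        0       0       0       0┃
      ┃  6        0       0       0       0┃
      ┃  7        0       0       0       0┃
      ┃  8        0       0       0       0┃
      ┃  9        0       0       0       0┃
      ┃ 10        0       0       0       0┃
      ┃ 11        0       0       0       0┃
      ┃ 12 Item      257.50       0       0┃
      ┃ 13        0       0       0       0┃
      ┗━━━━━━━━━━━━━━━━━━━━━━━━━━━━━━━━━━━━┛
       ┃┌────┬────┬────┬───┃                
       ┃│  4 │  6 │  5 │  7┃                
       ┃├────┼────┼────┼───┃                
       ┃│  3 │  9 │ 15 │  1┃                
       ┃├────┼────┼────┼───┃                
       ┃│    │  2 │ 14 │ 12┃                
       ┃├────┼────┼────┼───┃                
       ┃│ 13 │ 11 │  8 │ 10┃                
       ┃└────┴────┴────┴───┃                
       ┃Moves: 5           ┃                
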